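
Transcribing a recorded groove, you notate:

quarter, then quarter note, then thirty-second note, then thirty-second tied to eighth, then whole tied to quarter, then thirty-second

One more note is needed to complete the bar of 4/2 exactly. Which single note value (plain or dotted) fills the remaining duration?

The bar of 4/2 = 64 thirty-second notes.
Express everything in thirty-second notes: quarter = 8; quarter note = 8; thirty-second note = 1; thirty-second tied to eighth (thirty-second + eighth) = 5; whole tied to quarter (whole + quarter) = 40; thirty-second = 1.
Adding: 8 + 8 + 1 + 5 + 40 + 1 = 63.
Remaining: 64 − 63 = 1 thirty-second note, which is a thirty-second note.

thirty-second note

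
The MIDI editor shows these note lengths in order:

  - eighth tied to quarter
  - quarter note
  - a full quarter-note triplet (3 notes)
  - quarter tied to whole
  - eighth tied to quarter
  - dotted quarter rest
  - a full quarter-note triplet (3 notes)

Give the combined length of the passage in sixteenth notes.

58

In sixteenth notes: eighth tied to quarter (eighth + quarter) = 6; quarter note = 4; a full quarter-note triplet (3 notes) (three triplet quarters span one half) = 8; quarter tied to whole (quarter + whole) = 20; eighth tied to quarter (eighth + quarter) = 6; dotted quarter rest = 6; a full quarter-note triplet (3 notes) (three triplet quarters span one half) = 8.
Altogether 6 + 4 + 8 + 20 + 6 + 6 + 8 = 58 sixteenth notes.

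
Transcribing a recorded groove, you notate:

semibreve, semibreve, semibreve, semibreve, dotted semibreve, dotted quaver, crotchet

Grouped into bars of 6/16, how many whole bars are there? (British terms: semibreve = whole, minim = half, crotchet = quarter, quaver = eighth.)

15

One bar of 6/16 = 6 sixteenth notes.
Convert each value to sixteenth notes: semibreve = 16; semibreve = 16; semibreve = 16; semibreve = 16; dotted semibreve = 24; dotted quaver = 3; crotchet = 4.
Adding: 16 + 16 + 16 + 16 + 24 + 3 + 4 = 95.
95 ÷ 6 = 15 complete bars with 5 left over.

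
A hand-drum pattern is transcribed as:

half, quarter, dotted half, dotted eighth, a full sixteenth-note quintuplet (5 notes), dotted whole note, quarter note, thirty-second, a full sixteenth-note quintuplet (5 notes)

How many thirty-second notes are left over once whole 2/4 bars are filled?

One bar of 2/4 = 16 thirty-second notes.
Express everything in thirty-second notes: half = 16; quarter = 8; dotted half = 24; dotted eighth = 6; a full sixteenth-note quintuplet (5 notes) (five quintuplet sixteenths span one quarter) = 8; dotted whole note = 48; quarter note = 8; thirty-second = 1; a full sixteenth-note quintuplet (5 notes) (five quintuplet sixteenths span one quarter) = 8.
Sum: 16 + 8 + 24 + 6 + 8 + 48 + 8 + 1 + 8 = 127.
127 ÷ 16 = 7 complete bars with 15 thirty-second notes remaining.

15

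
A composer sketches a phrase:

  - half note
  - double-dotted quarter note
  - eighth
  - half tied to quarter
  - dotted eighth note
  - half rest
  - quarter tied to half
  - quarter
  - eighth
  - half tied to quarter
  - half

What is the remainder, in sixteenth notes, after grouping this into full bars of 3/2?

6

One bar of 3/2 = 24 sixteenth notes.
In sixteenth notes: half note = 8; double-dotted quarter note = 7; eighth = 2; half tied to quarter (half + quarter) = 12; dotted eighth note = 3; half rest = 8; quarter tied to half (quarter + half) = 12; quarter = 4; eighth = 2; half tied to quarter (half + quarter) = 12; half = 8.
Adding: 8 + 7 + 2 + 12 + 3 + 8 + 12 + 4 + 2 + 12 + 8 = 78.
78 ÷ 24 = 3 complete bars with 6 sixteenth notes remaining.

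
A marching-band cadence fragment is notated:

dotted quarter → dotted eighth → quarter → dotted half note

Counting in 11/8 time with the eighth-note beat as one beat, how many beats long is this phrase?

12.5

One eighth-note beat = 2 sixteenth notes.
Convert each value to sixteenth notes: dotted quarter = 6; dotted eighth = 3; quarter = 4; dotted half note = 12.
Adding: 6 + 3 + 4 + 12 = 25.
25 ÷ 2 = 12.5 beats.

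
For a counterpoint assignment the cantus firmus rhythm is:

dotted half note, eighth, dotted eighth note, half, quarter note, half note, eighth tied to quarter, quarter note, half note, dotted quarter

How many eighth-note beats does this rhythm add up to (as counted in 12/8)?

One eighth-note beat = 2 sixteenth notes.
Working in sixteenth notes: dotted half note = 12; eighth = 2; dotted eighth note = 3; half = 8; quarter note = 4; half note = 8; eighth tied to quarter (eighth + quarter) = 6; quarter note = 4; half note = 8; dotted quarter = 6.
Adding: 12 + 2 + 3 + 8 + 4 + 8 + 6 + 4 + 8 + 6 = 61.
61 ÷ 2 = 30.5 beats.

30.5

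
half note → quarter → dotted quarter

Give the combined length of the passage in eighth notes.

9

Express everything in eighth notes: half note = 4; quarter = 2; dotted quarter = 3.
Total: 4 + 2 + 3 = 9 eighth notes.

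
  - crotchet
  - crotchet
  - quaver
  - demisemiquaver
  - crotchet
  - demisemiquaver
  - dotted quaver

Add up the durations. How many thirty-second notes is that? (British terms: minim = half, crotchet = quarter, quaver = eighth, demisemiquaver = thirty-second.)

In thirty-second notes: crotchet = 8; crotchet = 8; quaver = 4; demisemiquaver = 1; crotchet = 8; demisemiquaver = 1; dotted quaver = 6.
Altogether 8 + 8 + 4 + 1 + 8 + 1 + 6 = 36 thirty-second notes.

36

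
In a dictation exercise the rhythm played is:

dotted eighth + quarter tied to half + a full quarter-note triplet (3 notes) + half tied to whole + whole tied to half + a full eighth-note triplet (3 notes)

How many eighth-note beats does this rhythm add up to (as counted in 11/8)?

One eighth-note beat = 2 sixteenth notes.
In sixteenth notes: dotted eighth = 3; quarter tied to half (quarter + half) = 12; a full quarter-note triplet (3 notes) (three triplet quarters span one half) = 8; half tied to whole (half + whole) = 24; whole tied to half (whole + half) = 24; a full eighth-note triplet (3 notes) (three triplet eighths span one quarter) = 4.
Altogether 3 + 12 + 8 + 24 + 24 + 4 = 75.
75 ÷ 2 = 37.5 beats.

37.5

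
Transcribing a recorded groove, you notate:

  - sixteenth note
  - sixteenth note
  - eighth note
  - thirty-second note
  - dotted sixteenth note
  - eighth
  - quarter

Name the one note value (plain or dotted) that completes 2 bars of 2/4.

2 bars of 2/4 = 32 thirty-second notes.
Each duration in thirty-second notes: sixteenth note = 2; sixteenth note = 2; eighth note = 4; thirty-second note = 1; dotted sixteenth note = 3; eighth = 4; quarter = 8.
Total: 2 + 2 + 4 + 1 + 3 + 4 + 8 = 24.
Remaining: 32 − 24 = 8 thirty-second notes, which is a quarter note.

quarter note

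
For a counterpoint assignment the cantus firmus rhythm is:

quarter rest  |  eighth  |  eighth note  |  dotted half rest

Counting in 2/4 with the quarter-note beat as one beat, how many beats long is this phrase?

One quarter-note beat = 2 eighth notes.
Working in eighth notes: quarter rest = 2; eighth = 1; eighth note = 1; dotted half rest = 6.
Adding: 2 + 1 + 1 + 6 = 10.
10 ÷ 2 = 5 beats.

5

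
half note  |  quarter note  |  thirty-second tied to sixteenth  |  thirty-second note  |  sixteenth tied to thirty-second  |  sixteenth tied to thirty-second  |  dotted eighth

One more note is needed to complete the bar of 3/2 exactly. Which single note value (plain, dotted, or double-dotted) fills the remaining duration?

The bar of 3/2 = 48 thirty-second notes.
Express everything in thirty-second notes: half note = 16; quarter note = 8; thirty-second tied to sixteenth (thirty-second + sixteenth) = 3; thirty-second note = 1; sixteenth tied to thirty-second (sixteenth + thirty-second) = 3; sixteenth tied to thirty-second (sixteenth + thirty-second) = 3; dotted eighth = 6.
Sum: 16 + 8 + 3 + 1 + 3 + 3 + 6 = 40.
Remaining: 48 − 40 = 8 thirty-second notes, which is a quarter note.

quarter note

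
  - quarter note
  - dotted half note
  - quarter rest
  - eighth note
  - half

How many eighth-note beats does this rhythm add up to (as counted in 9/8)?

One eighth-note beat = 2 sixteenth notes.
Express everything in sixteenth notes: quarter note = 4; dotted half note = 12; quarter rest = 4; eighth note = 2; half = 8.
Sum: 4 + 12 + 4 + 2 + 8 = 30.
30 ÷ 2 = 15 beats.

15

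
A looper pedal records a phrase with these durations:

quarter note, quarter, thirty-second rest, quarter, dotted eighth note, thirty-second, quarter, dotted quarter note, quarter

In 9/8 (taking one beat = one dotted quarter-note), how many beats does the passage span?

One dotted quarter-note beat = 12 thirty-second notes.
Each duration in thirty-second notes: quarter note = 8; quarter = 8; thirty-second rest = 1; quarter = 8; dotted eighth note = 6; thirty-second = 1; quarter = 8; dotted quarter note = 12; quarter = 8.
Total: 8 + 8 + 1 + 8 + 6 + 1 + 8 + 12 + 8 = 60.
60 ÷ 12 = 5 beats.

5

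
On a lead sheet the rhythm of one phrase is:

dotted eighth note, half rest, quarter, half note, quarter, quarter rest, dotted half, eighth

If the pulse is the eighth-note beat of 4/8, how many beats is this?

22.5

One eighth-note beat = 2 sixteenth notes.
Each duration in sixteenth notes: dotted eighth note = 3; half rest = 8; quarter = 4; half note = 8; quarter = 4; quarter rest = 4; dotted half = 12; eighth = 2.
Total: 3 + 8 + 4 + 8 + 4 + 4 + 12 + 2 = 45.
45 ÷ 2 = 22.5 beats.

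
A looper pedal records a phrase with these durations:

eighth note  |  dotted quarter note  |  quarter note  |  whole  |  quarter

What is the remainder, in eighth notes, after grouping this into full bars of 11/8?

5

One bar of 11/8 = 11 eighth notes.
Working in eighth notes: eighth note = 1; dotted quarter note = 3; quarter note = 2; whole = 8; quarter = 2.
Total: 1 + 3 + 2 + 8 + 2 = 16.
16 ÷ 11 = 1 complete bar with 5 eighth notes remaining.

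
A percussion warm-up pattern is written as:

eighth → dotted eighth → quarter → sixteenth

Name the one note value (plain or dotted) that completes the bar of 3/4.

The bar of 3/4 = 12 sixteenth notes.
Each duration in sixteenth notes: eighth = 2; dotted eighth = 3; quarter = 4; sixteenth = 1.
Adding: 2 + 3 + 4 + 1 = 10.
Remaining: 12 − 10 = 2 sixteenth notes, which is a eighth note.

eighth note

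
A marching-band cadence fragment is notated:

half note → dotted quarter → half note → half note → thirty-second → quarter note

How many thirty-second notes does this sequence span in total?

Each duration in thirty-second notes: half note = 16; dotted quarter = 12; half note = 16; half note = 16; thirty-second = 1; quarter note = 8.
Adding: 16 + 12 + 16 + 16 + 1 + 8 = 69 thirty-second notes.

69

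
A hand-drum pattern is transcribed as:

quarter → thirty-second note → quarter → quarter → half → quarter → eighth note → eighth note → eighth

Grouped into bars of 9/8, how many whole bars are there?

One bar of 9/8 = 36 thirty-second notes.
In thirty-second notes: quarter = 8; thirty-second note = 1; quarter = 8; quarter = 8; half = 16; quarter = 8; eighth note = 4; eighth note = 4; eighth = 4.
Adding: 8 + 1 + 8 + 8 + 16 + 8 + 4 + 4 + 4 = 61.
61 ÷ 36 = 1 complete bar with 25 left over.

1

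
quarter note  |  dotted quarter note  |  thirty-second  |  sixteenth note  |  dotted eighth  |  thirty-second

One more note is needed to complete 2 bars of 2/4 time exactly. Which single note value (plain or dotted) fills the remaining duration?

sixteenth note

2 bars of 2/4 = 32 thirty-second notes.
In thirty-second notes: quarter note = 8; dotted quarter note = 12; thirty-second = 1; sixteenth note = 2; dotted eighth = 6; thirty-second = 1.
Total: 8 + 12 + 1 + 2 + 6 + 1 = 30.
Remaining: 32 − 30 = 2 thirty-second notes, which is a sixteenth note.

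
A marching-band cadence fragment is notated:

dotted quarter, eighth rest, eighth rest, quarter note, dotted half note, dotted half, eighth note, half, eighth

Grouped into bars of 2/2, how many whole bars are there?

One bar of 2/2 = 8 eighth notes.
Convert each value to eighth notes: dotted quarter = 3; eighth rest = 1; eighth rest = 1; quarter note = 2; dotted half note = 6; dotted half = 6; eighth note = 1; half = 4; eighth = 1.
Total: 3 + 1 + 1 + 2 + 6 + 6 + 1 + 4 + 1 = 25.
25 ÷ 8 = 3 complete bars with 1 left over.

3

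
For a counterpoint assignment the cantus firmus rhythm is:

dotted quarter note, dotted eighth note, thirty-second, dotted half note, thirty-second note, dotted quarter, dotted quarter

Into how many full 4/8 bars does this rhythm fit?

4

One bar of 4/8 = 16 thirty-second notes.
In thirty-second notes: dotted quarter note = 12; dotted eighth note = 6; thirty-second = 1; dotted half note = 24; thirty-second note = 1; dotted quarter = 12; dotted quarter = 12.
Sum: 12 + 6 + 1 + 24 + 1 + 12 + 12 = 68.
68 ÷ 16 = 4 complete bars with 4 left over.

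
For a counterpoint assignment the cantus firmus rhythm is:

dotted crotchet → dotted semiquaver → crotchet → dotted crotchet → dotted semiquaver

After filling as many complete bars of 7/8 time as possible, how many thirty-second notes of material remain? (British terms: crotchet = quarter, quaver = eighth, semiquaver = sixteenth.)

10

One bar of 7/8 = 28 thirty-second notes.
Working in thirty-second notes: dotted crotchet = 12; dotted semiquaver = 3; crotchet = 8; dotted crotchet = 12; dotted semiquaver = 3.
Total: 12 + 3 + 8 + 12 + 3 = 38.
38 ÷ 28 = 1 complete bar with 10 thirty-second notes remaining.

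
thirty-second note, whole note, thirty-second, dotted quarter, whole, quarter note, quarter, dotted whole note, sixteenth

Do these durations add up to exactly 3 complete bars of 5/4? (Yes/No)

No

One bar of 5/4 = 40 thirty-second notes, so 3 bars = 120.
Convert each value to thirty-second notes: thirty-second note = 1; whole note = 32; thirty-second = 1; dotted quarter = 12; whole = 32; quarter note = 8; quarter = 8; dotted whole note = 48; sixteenth = 2.
Sum: 1 + 32 + 1 + 12 + 32 + 8 + 8 + 48 + 2 = 144.
144 exceeds 120, so the answer is No.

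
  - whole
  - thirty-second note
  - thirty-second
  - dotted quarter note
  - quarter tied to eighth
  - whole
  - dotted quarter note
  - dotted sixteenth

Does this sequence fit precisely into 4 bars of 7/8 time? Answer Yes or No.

No

One bar of 7/8 = 28 thirty-second notes, so 4 bars = 112.
Working in thirty-second notes: whole = 32; thirty-second note = 1; thirty-second = 1; dotted quarter note = 12; quarter tied to eighth (quarter + eighth) = 12; whole = 32; dotted quarter note = 12; dotted sixteenth = 3.
Adding: 32 + 1 + 1 + 12 + 12 + 32 + 12 + 3 = 105.
105 falls short of 112, so the answer is No.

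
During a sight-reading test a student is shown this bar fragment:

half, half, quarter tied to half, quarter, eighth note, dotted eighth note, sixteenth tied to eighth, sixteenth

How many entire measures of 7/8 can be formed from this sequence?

2

One bar of 7/8 = 14 sixteenth notes.
Working in sixteenth notes: half = 8; half = 8; quarter tied to half (quarter + half) = 12; quarter = 4; eighth note = 2; dotted eighth note = 3; sixteenth tied to eighth (sixteenth + eighth) = 3; sixteenth = 1.
Altogether 8 + 8 + 12 + 4 + 2 + 3 + 3 + 1 = 41.
41 ÷ 14 = 2 complete bars with 13 left over.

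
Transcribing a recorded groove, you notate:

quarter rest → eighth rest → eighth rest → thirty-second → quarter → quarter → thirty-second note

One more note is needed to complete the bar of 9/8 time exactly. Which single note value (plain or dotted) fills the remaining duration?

The bar of 9/8 = 36 thirty-second notes.
Working in thirty-second notes: quarter rest = 8; eighth rest = 4; eighth rest = 4; thirty-second = 1; quarter = 8; quarter = 8; thirty-second note = 1.
Altogether 8 + 4 + 4 + 1 + 8 + 8 + 1 = 34.
Remaining: 36 − 34 = 2 thirty-second notes, which is a sixteenth note.

sixteenth note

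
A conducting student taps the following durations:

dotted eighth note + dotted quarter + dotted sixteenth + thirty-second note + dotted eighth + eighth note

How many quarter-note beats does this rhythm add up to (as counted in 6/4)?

4

One quarter-note beat = 8 thirty-second notes.
In thirty-second notes: dotted eighth note = 6; dotted quarter = 12; dotted sixteenth = 3; thirty-second note = 1; dotted eighth = 6; eighth note = 4.
Total: 6 + 12 + 3 + 1 + 6 + 4 = 32.
32 ÷ 8 = 4 beats.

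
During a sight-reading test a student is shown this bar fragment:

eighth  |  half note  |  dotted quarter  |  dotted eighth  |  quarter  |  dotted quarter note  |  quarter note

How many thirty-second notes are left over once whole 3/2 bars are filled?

One bar of 3/2 = 24 sixteenth notes.
Working in sixteenth notes: eighth = 2; half note = 8; dotted quarter = 6; dotted eighth = 3; quarter = 4; dotted quarter note = 6; quarter note = 4.
Altogether 2 + 8 + 6 + 3 + 4 + 6 + 4 = 33.
33 ÷ 24 = 1 complete bar with 9 sixteenth notes remaining = 18 thirty-second notes.

18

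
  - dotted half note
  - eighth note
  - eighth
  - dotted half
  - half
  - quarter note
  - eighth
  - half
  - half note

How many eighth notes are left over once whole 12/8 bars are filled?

5

One bar of 12/8 = 12 eighth notes.
Working in eighth notes: dotted half note = 6; eighth note = 1; eighth = 1; dotted half = 6; half = 4; quarter note = 2; eighth = 1; half = 4; half note = 4.
Altogether 6 + 1 + 1 + 6 + 4 + 2 + 1 + 4 + 4 = 29.
29 ÷ 12 = 2 complete bars with 5 eighth notes remaining.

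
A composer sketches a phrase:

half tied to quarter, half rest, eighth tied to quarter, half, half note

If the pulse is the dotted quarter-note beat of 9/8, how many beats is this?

7

One dotted quarter-note beat = 3 eighth notes.
Working in eighth notes: half tied to quarter (half + quarter) = 6; half rest = 4; eighth tied to quarter (eighth + quarter) = 3; half = 4; half note = 4.
Altogether 6 + 4 + 3 + 4 + 4 = 21.
21 ÷ 3 = 7 beats.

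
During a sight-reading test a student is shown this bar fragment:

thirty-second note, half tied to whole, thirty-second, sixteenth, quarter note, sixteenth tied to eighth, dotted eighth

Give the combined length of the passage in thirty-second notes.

In thirty-second notes: thirty-second note = 1; half tied to whole (half + whole) = 48; thirty-second = 1; sixteenth = 2; quarter note = 8; sixteenth tied to eighth (sixteenth + eighth) = 6; dotted eighth = 6.
Sum: 1 + 48 + 1 + 2 + 8 + 6 + 6 = 72 thirty-second notes.

72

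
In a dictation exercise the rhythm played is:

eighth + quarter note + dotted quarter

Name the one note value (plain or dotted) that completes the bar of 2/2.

The bar of 2/2 = 8 eighth notes.
Each duration in eighth notes: eighth = 1; quarter note = 2; dotted quarter = 3.
Sum: 1 + 2 + 3 = 6.
Remaining: 8 − 6 = 2 eighth notes, which is a quarter note.

quarter note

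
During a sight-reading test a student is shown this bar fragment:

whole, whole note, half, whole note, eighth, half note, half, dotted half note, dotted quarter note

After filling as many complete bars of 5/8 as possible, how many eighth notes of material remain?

1

One bar of 5/8 = 5 eighth notes.
Express everything in eighth notes: whole = 8; whole note = 8; half = 4; whole note = 8; eighth = 1; half note = 4; half = 4; dotted half note = 6; dotted quarter note = 3.
Sum: 8 + 8 + 4 + 8 + 1 + 4 + 4 + 6 + 3 = 46.
46 ÷ 5 = 9 complete bars with 1 eighth note remaining.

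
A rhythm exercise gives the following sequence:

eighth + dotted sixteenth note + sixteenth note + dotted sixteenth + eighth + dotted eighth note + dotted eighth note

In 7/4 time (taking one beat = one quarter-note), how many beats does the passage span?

One quarter-note beat = 8 thirty-second notes.
Working in thirty-second notes: eighth = 4; dotted sixteenth note = 3; sixteenth note = 2; dotted sixteenth = 3; eighth = 4; dotted eighth note = 6; dotted eighth note = 6.
Altogether 4 + 3 + 2 + 3 + 4 + 6 + 6 = 28.
28 ÷ 8 = 3.5 beats.

3.5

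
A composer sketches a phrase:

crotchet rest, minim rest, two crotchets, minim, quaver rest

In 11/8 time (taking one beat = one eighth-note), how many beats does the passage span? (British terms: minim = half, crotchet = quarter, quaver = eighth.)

One eighth-note beat = 2 sixteenth notes.
Each duration in sixteenth notes: crotchet rest = 4; minim rest = 8; crotchet = 4; crotchet = 4; minim = 8; quaver rest = 2.
Sum: 4 + 8 + 4 + 4 + 8 + 2 = 30.
30 ÷ 2 = 15 beats.

15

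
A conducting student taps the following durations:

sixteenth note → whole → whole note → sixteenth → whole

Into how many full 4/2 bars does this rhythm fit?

One bar of 4/2 = 32 sixteenth notes.
Working in sixteenth notes: sixteenth note = 1; whole = 16; whole note = 16; sixteenth = 1; whole = 16.
Total: 1 + 16 + 16 + 1 + 16 = 50.
50 ÷ 32 = 1 complete bar with 18 left over.

1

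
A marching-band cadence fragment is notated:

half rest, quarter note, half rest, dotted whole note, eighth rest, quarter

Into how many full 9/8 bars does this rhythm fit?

One bar of 9/8 = 9 eighth notes.
In eighth notes: half rest = 4; quarter note = 2; half rest = 4; dotted whole note = 12; eighth rest = 1; quarter = 2.
Adding: 4 + 2 + 4 + 12 + 1 + 2 = 25.
25 ÷ 9 = 2 complete bars with 7 left over.

2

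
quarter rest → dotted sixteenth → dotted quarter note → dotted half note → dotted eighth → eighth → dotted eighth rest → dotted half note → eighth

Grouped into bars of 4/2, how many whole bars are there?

One bar of 4/2 = 64 thirty-second notes.
Express everything in thirty-second notes: quarter rest = 8; dotted sixteenth = 3; dotted quarter note = 12; dotted half note = 24; dotted eighth = 6; eighth = 4; dotted eighth rest = 6; dotted half note = 24; eighth = 4.
Sum: 8 + 3 + 12 + 24 + 6 + 4 + 6 + 24 + 4 = 91.
91 ÷ 64 = 1 complete bar with 27 left over.

1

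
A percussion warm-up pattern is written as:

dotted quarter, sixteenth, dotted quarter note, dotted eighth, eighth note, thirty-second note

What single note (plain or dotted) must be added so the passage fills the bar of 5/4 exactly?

dotted sixteenth note

The bar of 5/4 = 40 thirty-second notes.
Each duration in thirty-second notes: dotted quarter = 12; sixteenth = 2; dotted quarter note = 12; dotted eighth = 6; eighth note = 4; thirty-second note = 1.
Altogether 12 + 2 + 12 + 6 + 4 + 1 = 37.
Remaining: 40 − 37 = 3 thirty-second notes, which is a dotted sixteenth note.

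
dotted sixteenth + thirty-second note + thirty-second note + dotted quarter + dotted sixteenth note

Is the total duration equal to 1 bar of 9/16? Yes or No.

One bar of 9/16 = 18 thirty-second notes.
In thirty-second notes: dotted sixteenth = 3; thirty-second note = 1; thirty-second note = 1; dotted quarter = 12; dotted sixteenth note = 3.
Adding: 3 + 1 + 1 + 12 + 3 = 20.
20 exceeds 18, so the answer is No.

No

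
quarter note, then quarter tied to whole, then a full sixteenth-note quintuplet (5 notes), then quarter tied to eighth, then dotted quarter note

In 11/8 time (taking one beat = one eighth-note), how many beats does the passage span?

20

One eighth-note beat = 2 sixteenth notes.
Express everything in sixteenth notes: quarter note = 4; quarter tied to whole (quarter + whole) = 20; a full sixteenth-note quintuplet (5 notes) (five quintuplet sixteenths span one quarter) = 4; quarter tied to eighth (quarter + eighth) = 6; dotted quarter note = 6.
Sum: 4 + 20 + 4 + 6 + 6 = 40.
40 ÷ 2 = 20 beats.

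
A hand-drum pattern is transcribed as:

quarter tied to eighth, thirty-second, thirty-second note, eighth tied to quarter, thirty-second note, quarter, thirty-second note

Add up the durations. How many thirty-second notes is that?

Convert each value to thirty-second notes: quarter tied to eighth (quarter + eighth) = 12; thirty-second = 1; thirty-second note = 1; eighth tied to quarter (eighth + quarter) = 12; thirty-second note = 1; quarter = 8; thirty-second note = 1.
Sum: 12 + 1 + 1 + 12 + 1 + 8 + 1 = 36 thirty-second notes.

36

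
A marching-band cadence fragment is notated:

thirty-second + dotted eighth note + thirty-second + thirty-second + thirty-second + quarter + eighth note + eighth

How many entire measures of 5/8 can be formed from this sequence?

One bar of 5/8 = 20 thirty-second notes.
In thirty-second notes: thirty-second = 1; dotted eighth note = 6; thirty-second = 1; thirty-second = 1; thirty-second = 1; quarter = 8; eighth note = 4; eighth = 4.
Altogether 1 + 6 + 1 + 1 + 1 + 8 + 4 + 4 = 26.
26 ÷ 20 = 1 complete bar with 6 left over.

1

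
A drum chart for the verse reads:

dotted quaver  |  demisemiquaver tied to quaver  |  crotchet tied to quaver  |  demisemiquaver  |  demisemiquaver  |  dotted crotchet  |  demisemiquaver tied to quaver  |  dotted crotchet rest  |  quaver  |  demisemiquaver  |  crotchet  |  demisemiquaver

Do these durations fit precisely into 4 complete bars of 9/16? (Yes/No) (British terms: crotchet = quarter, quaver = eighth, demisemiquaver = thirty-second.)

No

One bar of 9/16 = 18 thirty-second notes, so 4 bars = 72.
In thirty-second notes: dotted quaver = 6; demisemiquaver tied to quaver (demisemiquaver + quaver) = 5; crotchet tied to quaver (crotchet + quaver) = 12; demisemiquaver = 1; demisemiquaver = 1; dotted crotchet = 12; demisemiquaver tied to quaver (demisemiquaver + quaver) = 5; dotted crotchet rest = 12; quaver = 4; demisemiquaver = 1; crotchet = 8; demisemiquaver = 1.
Total: 6 + 5 + 12 + 1 + 1 + 12 + 5 + 12 + 4 + 1 + 8 + 1 = 68.
68 falls short of 72, so the answer is No.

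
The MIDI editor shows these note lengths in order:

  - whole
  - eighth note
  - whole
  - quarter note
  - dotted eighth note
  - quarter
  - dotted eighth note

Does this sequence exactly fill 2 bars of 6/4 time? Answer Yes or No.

Yes

One bar of 6/4 = 24 sixteenth notes, so 2 bars = 48.
Convert each value to sixteenth notes: whole = 16; eighth note = 2; whole = 16; quarter note = 4; dotted eighth note = 3; quarter = 4; dotted eighth note = 3.
Adding: 16 + 2 + 16 + 4 + 3 + 4 + 3 = 48.
48 equals 48, so the answer is Yes.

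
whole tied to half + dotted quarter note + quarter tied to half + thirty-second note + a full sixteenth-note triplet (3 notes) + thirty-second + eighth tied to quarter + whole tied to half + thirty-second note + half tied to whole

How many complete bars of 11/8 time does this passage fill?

4

One bar of 11/8 = 44 thirty-second notes.
Convert each value to thirty-second notes: whole tied to half (whole + half) = 48; dotted quarter note = 12; quarter tied to half (quarter + half) = 24; thirty-second note = 1; a full sixteenth-note triplet (3 notes) (three triplet sixteenths span one eighth) = 4; thirty-second = 1; eighth tied to quarter (eighth + quarter) = 12; whole tied to half (whole + half) = 48; thirty-second note = 1; half tied to whole (half + whole) = 48.
Altogether 48 + 12 + 24 + 1 + 4 + 1 + 12 + 48 + 1 + 48 = 199.
199 ÷ 44 = 4 complete bars with 23 left over.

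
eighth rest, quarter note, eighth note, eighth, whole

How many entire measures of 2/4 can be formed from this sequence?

One bar of 2/4 = 4 eighth notes.
Working in eighth notes: eighth rest = 1; quarter note = 2; eighth note = 1; eighth = 1; whole = 8.
Total: 1 + 2 + 1 + 1 + 8 = 13.
13 ÷ 4 = 3 complete bars with 1 left over.

3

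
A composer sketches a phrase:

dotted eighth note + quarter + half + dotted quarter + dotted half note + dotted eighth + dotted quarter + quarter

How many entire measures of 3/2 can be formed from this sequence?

One bar of 3/2 = 24 sixteenth notes.
Working in sixteenth notes: dotted eighth note = 3; quarter = 4; half = 8; dotted quarter = 6; dotted half note = 12; dotted eighth = 3; dotted quarter = 6; quarter = 4.
Adding: 3 + 4 + 8 + 6 + 12 + 3 + 6 + 4 = 46.
46 ÷ 24 = 1 complete bar with 22 left over.

1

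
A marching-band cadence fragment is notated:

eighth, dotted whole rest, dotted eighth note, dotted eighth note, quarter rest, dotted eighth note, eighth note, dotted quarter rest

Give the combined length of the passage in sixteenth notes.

In sixteenth notes: eighth = 2; dotted whole rest = 24; dotted eighth note = 3; dotted eighth note = 3; quarter rest = 4; dotted eighth note = 3; eighth note = 2; dotted quarter rest = 6.
Total: 2 + 24 + 3 + 3 + 4 + 3 + 2 + 6 = 47 sixteenth notes.

47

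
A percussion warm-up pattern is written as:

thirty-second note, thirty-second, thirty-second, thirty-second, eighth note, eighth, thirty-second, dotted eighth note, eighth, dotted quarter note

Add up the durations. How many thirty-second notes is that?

Working in thirty-second notes: thirty-second note = 1; thirty-second = 1; thirty-second = 1; thirty-second = 1; eighth note = 4; eighth = 4; thirty-second = 1; dotted eighth note = 6; eighth = 4; dotted quarter note = 12.
Adding: 1 + 1 + 1 + 1 + 4 + 4 + 1 + 6 + 4 + 12 = 35 thirty-second notes.

35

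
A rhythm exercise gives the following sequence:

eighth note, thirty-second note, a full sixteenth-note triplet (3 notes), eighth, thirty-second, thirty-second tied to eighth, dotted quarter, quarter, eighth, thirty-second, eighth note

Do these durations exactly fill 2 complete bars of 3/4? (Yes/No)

Yes

One bar of 3/4 = 24 thirty-second notes, so 2 bars = 48.
Each duration in thirty-second notes: eighth note = 4; thirty-second note = 1; a full sixteenth-note triplet (3 notes) (three triplet sixteenths span one eighth) = 4; eighth = 4; thirty-second = 1; thirty-second tied to eighth (thirty-second + eighth) = 5; dotted quarter = 12; quarter = 8; eighth = 4; thirty-second = 1; eighth note = 4.
Altogether 4 + 1 + 4 + 4 + 1 + 5 + 12 + 8 + 4 + 1 + 4 = 48.
48 equals 48, so the answer is Yes.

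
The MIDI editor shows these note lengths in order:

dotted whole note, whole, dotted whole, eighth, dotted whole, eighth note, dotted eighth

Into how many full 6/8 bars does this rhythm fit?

One bar of 6/8 = 12 sixteenth notes.
Each duration in sixteenth notes: dotted whole note = 24; whole = 16; dotted whole = 24; eighth = 2; dotted whole = 24; eighth note = 2; dotted eighth = 3.
Adding: 24 + 16 + 24 + 2 + 24 + 2 + 3 = 95.
95 ÷ 12 = 7 complete bars with 11 left over.

7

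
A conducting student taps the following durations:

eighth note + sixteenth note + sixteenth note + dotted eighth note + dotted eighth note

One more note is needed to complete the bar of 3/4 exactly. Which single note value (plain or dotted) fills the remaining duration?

eighth note

The bar of 3/4 = 12 sixteenth notes.
Convert each value to sixteenth notes: eighth note = 2; sixteenth note = 1; sixteenth note = 1; dotted eighth note = 3; dotted eighth note = 3.
Sum: 2 + 1 + 1 + 3 + 3 = 10.
Remaining: 12 − 10 = 2 sixteenth notes, which is a eighth note.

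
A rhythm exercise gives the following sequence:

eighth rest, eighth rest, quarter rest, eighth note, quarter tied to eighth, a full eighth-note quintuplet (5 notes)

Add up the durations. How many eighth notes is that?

12

Express everything in eighth notes: eighth rest = 1; eighth rest = 1; quarter rest = 2; eighth note = 1; quarter tied to eighth (quarter + eighth) = 3; a full eighth-note quintuplet (5 notes) (five quintuplet eighths span one half) = 4.
Total: 1 + 1 + 2 + 1 + 3 + 4 = 12 eighth notes.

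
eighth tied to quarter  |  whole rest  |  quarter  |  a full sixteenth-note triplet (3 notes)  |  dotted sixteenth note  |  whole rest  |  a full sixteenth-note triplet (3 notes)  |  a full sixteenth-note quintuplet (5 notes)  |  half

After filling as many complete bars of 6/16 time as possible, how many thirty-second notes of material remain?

One bar of 6/16 = 12 thirty-second notes.
Express everything in thirty-second notes: eighth tied to quarter (eighth + quarter) = 12; whole rest = 32; quarter = 8; a full sixteenth-note triplet (3 notes) (three triplet sixteenths span one eighth) = 4; dotted sixteenth note = 3; whole rest = 32; a full sixteenth-note triplet (3 notes) (three triplet sixteenths span one eighth) = 4; a full sixteenth-note quintuplet (5 notes) (five quintuplet sixteenths span one quarter) = 8; half = 16.
Adding: 12 + 32 + 8 + 4 + 3 + 32 + 4 + 8 + 16 = 119.
119 ÷ 12 = 9 complete bars with 11 thirty-second notes remaining.

11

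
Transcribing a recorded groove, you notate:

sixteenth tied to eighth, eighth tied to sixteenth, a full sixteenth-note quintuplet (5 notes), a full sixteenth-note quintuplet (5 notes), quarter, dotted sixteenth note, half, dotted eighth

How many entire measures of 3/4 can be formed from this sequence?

One bar of 3/4 = 24 thirty-second notes.
Each duration in thirty-second notes: sixteenth tied to eighth (sixteenth + eighth) = 6; eighth tied to sixteenth (eighth + sixteenth) = 6; a full sixteenth-note quintuplet (5 notes) (five quintuplet sixteenths span one quarter) = 8; a full sixteenth-note quintuplet (5 notes) (five quintuplet sixteenths span one quarter) = 8; quarter = 8; dotted sixteenth note = 3; half = 16; dotted eighth = 6.
Sum: 6 + 6 + 8 + 8 + 8 + 3 + 16 + 6 = 61.
61 ÷ 24 = 2 complete bars with 13 left over.

2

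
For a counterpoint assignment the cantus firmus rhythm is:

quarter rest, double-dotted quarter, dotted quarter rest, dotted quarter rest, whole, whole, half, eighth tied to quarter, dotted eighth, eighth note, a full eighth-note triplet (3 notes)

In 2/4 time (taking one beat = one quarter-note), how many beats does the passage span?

One quarter-note beat = 4 sixteenth notes.
Express everything in sixteenth notes: quarter rest = 4; double-dotted quarter = 7; dotted quarter rest = 6; dotted quarter rest = 6; whole = 16; whole = 16; half = 8; eighth tied to quarter (eighth + quarter) = 6; dotted eighth = 3; eighth note = 2; a full eighth-note triplet (3 notes) (three triplet eighths span one quarter) = 4.
Adding: 4 + 7 + 6 + 6 + 16 + 16 + 8 + 6 + 3 + 2 + 4 = 78.
78 ÷ 4 = 19.5 beats.

19.5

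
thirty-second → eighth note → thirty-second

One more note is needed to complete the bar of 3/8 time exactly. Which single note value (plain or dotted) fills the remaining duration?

The bar of 3/8 = 12 thirty-second notes.
Working in thirty-second notes: thirty-second = 1; eighth note = 4; thirty-second = 1.
Total: 1 + 4 + 1 = 6.
Remaining: 12 − 6 = 6 thirty-second notes, which is a dotted eighth note.

dotted eighth note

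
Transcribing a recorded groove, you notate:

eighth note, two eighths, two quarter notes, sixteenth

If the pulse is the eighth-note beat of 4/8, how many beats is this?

7.5

One eighth-note beat = 2 sixteenth notes.
Convert each value to sixteenth notes: eighth note = 2; eighth = 2; eighth = 2; quarter note = 4; quarter note = 4; sixteenth = 1.
Sum: 2 + 2 + 2 + 4 + 4 + 1 = 15.
15 ÷ 2 = 7.5 beats.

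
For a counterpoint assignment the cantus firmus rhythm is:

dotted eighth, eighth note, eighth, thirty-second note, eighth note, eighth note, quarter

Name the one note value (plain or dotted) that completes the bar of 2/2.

The bar of 2/2 = 32 thirty-second notes.
Express everything in thirty-second notes: dotted eighth = 6; eighth note = 4; eighth = 4; thirty-second note = 1; eighth note = 4; eighth note = 4; quarter = 8.
Altogether 6 + 4 + 4 + 1 + 4 + 4 + 8 = 31.
Remaining: 32 − 31 = 1 thirty-second note, which is a thirty-second note.

thirty-second note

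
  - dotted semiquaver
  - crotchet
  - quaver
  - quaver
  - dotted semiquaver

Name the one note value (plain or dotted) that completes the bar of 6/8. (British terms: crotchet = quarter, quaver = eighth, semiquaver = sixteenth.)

sixteenth note

The bar of 6/8 = 24 thirty-second notes.
In thirty-second notes: dotted semiquaver = 3; crotchet = 8; quaver = 4; quaver = 4; dotted semiquaver = 3.
Sum: 3 + 8 + 4 + 4 + 3 = 22.
Remaining: 24 − 22 = 2 thirty-second notes, which is a sixteenth note.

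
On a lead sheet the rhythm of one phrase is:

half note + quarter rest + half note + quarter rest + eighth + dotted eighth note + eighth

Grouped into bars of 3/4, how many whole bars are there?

One bar of 3/4 = 12 sixteenth notes.
In sixteenth notes: half note = 8; quarter rest = 4; half note = 8; quarter rest = 4; eighth = 2; dotted eighth note = 3; eighth = 2.
Total: 8 + 4 + 8 + 4 + 2 + 3 + 2 = 31.
31 ÷ 12 = 2 complete bars with 7 left over.

2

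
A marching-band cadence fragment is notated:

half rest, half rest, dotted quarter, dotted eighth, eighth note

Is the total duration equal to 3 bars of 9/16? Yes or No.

Yes

One bar of 9/16 = 9 sixteenth notes, so 3 bars = 27.
Working in sixteenth notes: half rest = 8; half rest = 8; dotted quarter = 6; dotted eighth = 3; eighth note = 2.
Total: 8 + 8 + 6 + 3 + 2 = 27.
27 equals 27, so the answer is Yes.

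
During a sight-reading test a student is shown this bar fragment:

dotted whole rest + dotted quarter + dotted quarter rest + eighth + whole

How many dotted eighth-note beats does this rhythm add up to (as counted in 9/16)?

18

One dotted eighth-note beat = 3 sixteenth notes.
Each duration in sixteenth notes: dotted whole rest = 24; dotted quarter = 6; dotted quarter rest = 6; eighth = 2; whole = 16.
Sum: 24 + 6 + 6 + 2 + 16 = 54.
54 ÷ 3 = 18 beats.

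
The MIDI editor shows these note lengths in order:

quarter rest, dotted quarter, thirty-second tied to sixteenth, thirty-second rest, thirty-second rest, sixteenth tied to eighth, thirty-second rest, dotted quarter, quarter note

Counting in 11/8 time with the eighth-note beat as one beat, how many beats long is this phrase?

13

One eighth-note beat = 4 thirty-second notes.
Each duration in thirty-second notes: quarter rest = 8; dotted quarter = 12; thirty-second tied to sixteenth (thirty-second + sixteenth) = 3; thirty-second rest = 1; thirty-second rest = 1; sixteenth tied to eighth (sixteenth + eighth) = 6; thirty-second rest = 1; dotted quarter = 12; quarter note = 8.
Total: 8 + 12 + 3 + 1 + 1 + 6 + 1 + 12 + 8 = 52.
52 ÷ 4 = 13 beats.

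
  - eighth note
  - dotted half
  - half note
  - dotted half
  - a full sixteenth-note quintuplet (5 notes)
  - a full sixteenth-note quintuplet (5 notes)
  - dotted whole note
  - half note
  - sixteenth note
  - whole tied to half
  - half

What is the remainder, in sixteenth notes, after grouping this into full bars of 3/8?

5

One bar of 3/8 = 6 sixteenth notes.
Each duration in sixteenth notes: eighth note = 2; dotted half = 12; half note = 8; dotted half = 12; a full sixteenth-note quintuplet (5 notes) (five quintuplet sixteenths span one quarter) = 4; a full sixteenth-note quintuplet (5 notes) (five quintuplet sixteenths span one quarter) = 4; dotted whole note = 24; half note = 8; sixteenth note = 1; whole tied to half (whole + half) = 24; half = 8.
Adding: 2 + 12 + 8 + 12 + 4 + 4 + 24 + 8 + 1 + 24 + 8 = 107.
107 ÷ 6 = 17 complete bars with 5 sixteenth notes remaining.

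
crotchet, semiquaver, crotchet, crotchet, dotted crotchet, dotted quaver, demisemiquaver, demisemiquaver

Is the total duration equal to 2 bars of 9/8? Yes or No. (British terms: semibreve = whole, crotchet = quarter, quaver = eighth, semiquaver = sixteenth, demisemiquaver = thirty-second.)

No

One bar of 9/8 = 36 thirty-second notes, so 2 bars = 72.
Working in thirty-second notes: crotchet = 8; semiquaver = 2; crotchet = 8; crotchet = 8; dotted crotchet = 12; dotted quaver = 6; demisemiquaver = 1; demisemiquaver = 1.
Total: 8 + 2 + 8 + 8 + 12 + 6 + 1 + 1 = 46.
46 falls short of 72, so the answer is No.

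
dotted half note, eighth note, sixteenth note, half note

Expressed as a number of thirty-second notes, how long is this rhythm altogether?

In thirty-second notes: dotted half note = 24; eighth note = 4; sixteenth note = 2; half note = 16.
Total: 24 + 4 + 2 + 16 = 46 thirty-second notes.

46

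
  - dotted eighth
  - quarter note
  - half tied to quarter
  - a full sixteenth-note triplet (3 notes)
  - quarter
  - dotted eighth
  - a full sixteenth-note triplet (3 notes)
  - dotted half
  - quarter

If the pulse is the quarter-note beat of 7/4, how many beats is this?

11.5

One quarter-note beat = 4 sixteenth notes.
In sixteenth notes: dotted eighth = 3; quarter note = 4; half tied to quarter (half + quarter) = 12; a full sixteenth-note triplet (3 notes) (three triplet sixteenths span one eighth) = 2; quarter = 4; dotted eighth = 3; a full sixteenth-note triplet (3 notes) (three triplet sixteenths span one eighth) = 2; dotted half = 12; quarter = 4.
Sum: 3 + 4 + 12 + 2 + 4 + 3 + 2 + 12 + 4 = 46.
46 ÷ 4 = 11.5 beats.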